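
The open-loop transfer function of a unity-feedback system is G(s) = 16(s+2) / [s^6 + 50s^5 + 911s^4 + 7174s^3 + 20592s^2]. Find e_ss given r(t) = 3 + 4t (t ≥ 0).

0

Factoring s^2 from the denominator leaves a polynomial with constant term 20592, so the system is type 2. Treating each term separately:
  • 3: tracked with zero error.
  • 4t: tracked with zero error.
Total e_ss = 0.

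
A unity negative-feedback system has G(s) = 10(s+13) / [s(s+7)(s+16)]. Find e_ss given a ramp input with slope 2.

112/65

System type = 1 (one pole at s=0).
K_v = lim_{s→0} s·G(s) = 10·13 / (7·16) = 65/56.
e_ss = 2/K_v = 2/(65/56) = 112/65.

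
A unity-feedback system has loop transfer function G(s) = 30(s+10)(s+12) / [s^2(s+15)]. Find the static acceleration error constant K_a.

G(s) has two factors of s in the denominator, so the system is type 2.
K_a = lim_{s→0} s^2·G(s) = 30·10·12 / (15) = 240.

240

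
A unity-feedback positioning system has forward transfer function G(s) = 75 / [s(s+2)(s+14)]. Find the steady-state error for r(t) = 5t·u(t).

System type = 1 (one pole at s=0).
K_v = lim_{s→0} s·G(s) = 75 / (2·14) = 75/28.
e_ss = 5/K_v = 5/(75/28) = 28/15.

28/15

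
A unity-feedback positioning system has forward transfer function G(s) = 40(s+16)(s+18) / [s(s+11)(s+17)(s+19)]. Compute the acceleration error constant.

System type = 1 (one pole at s=0).
K_a = lim_{s→0} s^2·G(s) = 0 (the extra factor of s kills the finite limit).

0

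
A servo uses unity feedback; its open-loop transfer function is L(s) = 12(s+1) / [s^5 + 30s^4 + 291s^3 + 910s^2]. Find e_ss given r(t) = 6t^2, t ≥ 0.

910

Factoring s^2 from the denominator leaves a polynomial with constant term 910, so the system is type 2.
K_a = lim_{s→0} s^2·L(s) = 12·1 / 910 = 6/455.
r(t) = 6t^2 gives R(s) = 12/s^3.
e_ss = 12/K_a = 12/(6/455) = 910.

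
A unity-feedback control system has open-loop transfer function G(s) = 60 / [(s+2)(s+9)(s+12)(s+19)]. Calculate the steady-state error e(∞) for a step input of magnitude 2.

684/347

G(s) has no factors of s in the denominator, so the system is type 0.
K_p = lim_{s→0} G(s) = 60 / (2·9·12·19) = 5/342.
e_ss = 2/(1 + K_p) = 2/(347/342) = 684/347.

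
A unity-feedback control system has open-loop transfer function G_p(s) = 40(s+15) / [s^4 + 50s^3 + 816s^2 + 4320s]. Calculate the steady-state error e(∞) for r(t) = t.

Lowest-order denominator term is 4320s, so the open loop has 1 pole at the origin → type 1 system.
K_v = lim_{s→0} s·G_p(s) = 40·15 / 4320 = 5/36.
e_ss = 1/K_v = 1/(5/36) = 7.2.

7.2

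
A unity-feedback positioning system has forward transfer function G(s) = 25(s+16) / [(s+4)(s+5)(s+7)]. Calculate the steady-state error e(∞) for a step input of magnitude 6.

No free integrators in G(s): this is a type 0 system.
K_p = lim_{s→0} G(s) = 25·16 / (4·5·7) = 20/7.
e_ss = 6/(1 + K_p) = 6/(27/7) = 14/9.

14/9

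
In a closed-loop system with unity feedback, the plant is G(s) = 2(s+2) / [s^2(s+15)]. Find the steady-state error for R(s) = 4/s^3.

G(s) has two factors of s in the denominator, so the system is type 2.
K_a = lim_{s→0} s^2·G(s) = 2·2 / (15) = 4/15.
r(t) = 2t^2 gives R(s) = 4/s^3.
e_ss = 4/K_a = 4/(4/15) = 15.

15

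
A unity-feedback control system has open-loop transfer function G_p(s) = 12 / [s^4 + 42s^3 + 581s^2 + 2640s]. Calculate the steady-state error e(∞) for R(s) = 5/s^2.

1100

Lowest-order denominator term is 2640s, so the open loop has 1 pole at the origin → type 1 system.
K_v = lim_{s→0} s·G_p(s) = 12 / 2640 = 1/220.
e_ss = 5/K_v = 5/(1/220) = 1100.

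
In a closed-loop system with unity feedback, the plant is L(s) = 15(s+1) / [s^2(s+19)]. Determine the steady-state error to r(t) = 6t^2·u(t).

15.2

L(s) has two factors of s in the denominator, so the system is type 2.
K_a = lim_{s→0} s^2·L(s) = 15·1 / (19) = 15/19.
r(t) = 6t^2 gives R(s) = 12/s^3.
e_ss = 12/K_a = 12/(15/19) = 15.2.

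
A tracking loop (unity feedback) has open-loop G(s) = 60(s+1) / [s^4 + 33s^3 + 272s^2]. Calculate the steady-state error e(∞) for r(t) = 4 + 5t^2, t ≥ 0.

Factoring s^2 from the denominator leaves a polynomial with constant term 272, so the system is type 2. By superposition:
  • 4: tracked with zero error.
  • 5t^2: e_ss = 10/K_a with K_a=15/68 → 136/3.
Total e_ss = 136/3.

136/3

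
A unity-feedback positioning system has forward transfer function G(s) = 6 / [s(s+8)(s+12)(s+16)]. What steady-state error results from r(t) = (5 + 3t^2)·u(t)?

System type = 1 (one pole at s=0). Taking each input component in turn:
  • 5: tracked with zero error.
  • 3t^2: a type-1 system cannot track it, e_ss → ∞.
The unbounded component dominates.

infinity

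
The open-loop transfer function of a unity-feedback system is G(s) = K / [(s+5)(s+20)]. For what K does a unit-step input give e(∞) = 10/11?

10

The open loop has no poles at the origin → type 0 system.
K_p = lim_{s→0} G(s) = K / (5·20) = 0.01·K.
e_ss = 1/(1 + K_p) = 10/11 ⇒ 1 + 0.01·K = 1.1 ⇒ K = 10.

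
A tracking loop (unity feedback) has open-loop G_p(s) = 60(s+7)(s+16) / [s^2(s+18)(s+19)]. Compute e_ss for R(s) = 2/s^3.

The open loop has two poles at the origin → type 2 system.
K_a = lim_{s→0} s^2·G_p(s) = 60·7·16 / (18·19) = 1120/57.
r(t) = t^2 gives R(s) = 2/s^3.
e_ss = 2/K_a = 2/(1120/57) = 57/560.

57/560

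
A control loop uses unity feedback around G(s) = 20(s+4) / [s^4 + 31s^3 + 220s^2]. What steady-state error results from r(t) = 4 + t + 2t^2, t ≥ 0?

Lowest-order denominator term is 220s^2, so the open loop has 2 poles at the origin → type 2 system. By superposition:
  • 4: tracked with zero error.
  • t: tracked with zero error.
  • 2t^2: e_ss = 4/K_a with K_a=4/11 → 11.
Total e_ss = 11.

11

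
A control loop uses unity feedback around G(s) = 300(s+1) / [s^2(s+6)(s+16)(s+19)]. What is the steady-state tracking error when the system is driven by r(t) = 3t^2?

The open loop has two poles at the origin → type 2 system.
K_a = lim_{s→0} s^2·G(s) = 300·1 / (6·16·19) = 25/152.
r(t) = 3t^2 gives R(s) = 6/s^3.
e_ss = 6/K_a = 6/(25/152) = 36.48.

36.48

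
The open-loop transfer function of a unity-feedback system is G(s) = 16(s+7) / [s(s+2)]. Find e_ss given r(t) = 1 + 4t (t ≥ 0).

G(s) has one factor of s in the denominator, so the system is type 1. Treating each term separately:
  • 1: tracked with zero error.
  • 4t: e_ss = 4/K_v with K_v=56 → 1/14.
Total e_ss = 1/14.

1/14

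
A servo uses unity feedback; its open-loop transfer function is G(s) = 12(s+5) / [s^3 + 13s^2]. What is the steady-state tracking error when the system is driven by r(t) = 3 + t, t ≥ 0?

Lowest-order denominator term is 13s^2, so the open loop has 2 poles at the origin → type 2 system. Taking each input component in turn:
  • 3: tracked with zero error.
  • t: tracked with zero error.
Total e_ss = 0.

0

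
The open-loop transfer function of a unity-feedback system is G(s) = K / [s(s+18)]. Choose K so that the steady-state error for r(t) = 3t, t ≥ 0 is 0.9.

One free integrator in G(s): this is a type 1 system.
K_v = lim_{s→0} s·G(s) = K / (18) = (1/18)·K.
e_ss = 3/K_v = 0.9 ⇒ K_v = 10/3 ⇒ K = (10/3)/(1/18) = 60.

60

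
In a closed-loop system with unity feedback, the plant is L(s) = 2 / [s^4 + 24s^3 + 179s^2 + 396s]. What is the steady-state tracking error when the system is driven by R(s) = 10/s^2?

The denominator has no term below 396s — 1 pole at s=0, type 1.
K_v = lim_{s→0} s·L(s) = 2 / 396 = 1/198.
e_ss = 10/K_v = 10/(1/198) = 1980.

1980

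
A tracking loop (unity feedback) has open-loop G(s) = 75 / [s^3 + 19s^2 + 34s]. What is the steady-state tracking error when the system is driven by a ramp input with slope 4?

136/75

Factoring s from the denominator leaves a polynomial with constant term 34, so the system is type 1.
K_v = lim_{s→0} s·G(s) = 75 / 34 = 75/34.
e_ss = 4/K_v = 4/(75/34) = 136/75.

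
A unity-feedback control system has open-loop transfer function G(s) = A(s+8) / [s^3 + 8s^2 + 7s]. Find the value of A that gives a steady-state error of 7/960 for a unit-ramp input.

120

The denominator has no term below 7s — 1 pole at s=0, type 1.
K_v = lim_{s→0} s·G(s) = A·8 / 7 = (8/7)·A.
e_ss = 1/K_v = 7/960 ⇒ K_v = 960/7 ⇒ A = (960/7)/(8/7) = 120.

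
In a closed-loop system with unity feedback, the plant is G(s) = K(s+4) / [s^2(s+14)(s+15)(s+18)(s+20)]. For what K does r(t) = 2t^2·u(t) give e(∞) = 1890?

40

Two free integrators in G(s): this is a type 2 system.
K_a = lim_{s→0} s^2·G(s) = K·4 / (14·15·18·20) = (1/18900)·K.
e_ss = 4/K_a = 1890 ⇒ K_a = 2/945 ⇒ K = (2/945)/(1/18900) = 40.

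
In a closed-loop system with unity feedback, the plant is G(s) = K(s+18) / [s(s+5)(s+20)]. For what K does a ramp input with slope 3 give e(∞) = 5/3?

10

One free integrator in G(s): this is a type 1 system.
K_v = lim_{s→0} s·G(s) = K·18 / (5·20) = 0.18·K.
e_ss = 3/K_v = 5/3 ⇒ K_v = 1.8 ⇒ K = 1.8/0.18 = 10.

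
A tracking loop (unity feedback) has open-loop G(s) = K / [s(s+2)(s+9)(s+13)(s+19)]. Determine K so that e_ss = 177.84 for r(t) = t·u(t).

25

One free integrator in G(s): this is a type 1 system.
K_v = lim_{s→0} s·G(s) = K / (2·9·13·19) = (1/4446)·K.
e_ss = 1/K_v = 177.84 ⇒ K_v = 25/4446 ⇒ K = (25/4446)/(1/4446) = 25.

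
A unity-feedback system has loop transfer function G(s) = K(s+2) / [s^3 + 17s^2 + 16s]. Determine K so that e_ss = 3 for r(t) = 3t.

Factoring s from the denominator leaves a polynomial with constant term 16, so the system is type 1.
K_v = lim_{s→0} s·G(s) = K·2 / 16 = 0.125·K.
e_ss = 3/K_v = 3 ⇒ K_v = 1 ⇒ K = 1/0.125 = 8.

8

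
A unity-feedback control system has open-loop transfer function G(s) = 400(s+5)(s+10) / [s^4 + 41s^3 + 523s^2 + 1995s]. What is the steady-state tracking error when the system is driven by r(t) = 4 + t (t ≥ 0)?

Factoring s from the denominator leaves a polynomial with constant term 1995, so the system is type 1. Taking each input component in turn:
  • 4: tracked with zero error.
  • t: e_ss = 1/K_v with K_v=4000/399 → 399/4000.
Total e_ss = 399/4000.

399/4000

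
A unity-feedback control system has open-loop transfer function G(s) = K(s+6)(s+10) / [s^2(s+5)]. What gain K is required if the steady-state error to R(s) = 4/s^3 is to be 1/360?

Two free integrators in G(s): this is a type 2 system.
K_a = lim_{s→0} s^2·G(s) = K·6·10 / (5) = 12·K.
e_ss = 4/K_a = 1/360 ⇒ K_a = 1440 ⇒ K = 1440/12 = 120.

120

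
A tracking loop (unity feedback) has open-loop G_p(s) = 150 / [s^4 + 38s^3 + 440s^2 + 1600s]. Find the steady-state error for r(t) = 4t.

128/3

Factoring s from the denominator leaves a polynomial with constant term 1600, so the system is type 1.
K_v = lim_{s→0} s·G_p(s) = 150 / 1600 = 3/32.
e_ss = 4/K_v = 4/(3/32) = 128/3.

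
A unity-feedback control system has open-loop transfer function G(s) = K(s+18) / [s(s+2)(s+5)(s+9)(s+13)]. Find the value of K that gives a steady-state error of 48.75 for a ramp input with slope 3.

G(s) has one factor of s in the denominator, so the system is type 1.
K_v = lim_{s→0} s·G(s) = K·18 / (2·5·9·13) = (1/65)·K.
e_ss = 3/K_v = 48.75 ⇒ K_v = 4/65 ⇒ K = (4/65)/(1/65) = 4.

4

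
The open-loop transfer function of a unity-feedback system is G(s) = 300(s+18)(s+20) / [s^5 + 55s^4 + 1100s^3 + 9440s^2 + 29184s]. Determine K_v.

1125/304

Factoring s from the denominator leaves a polynomial with constant term 29184, so the system is type 1.
K_v = lim_{s→0} s·G(s) = 300·18·20 / 29184 = 1125/304.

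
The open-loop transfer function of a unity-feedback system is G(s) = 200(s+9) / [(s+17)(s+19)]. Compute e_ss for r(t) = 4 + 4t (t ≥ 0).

infinity

No free integrators in G(s): this is a type 0 system. Taking each input component in turn:
  • 4: e_ss = 4/(1+K_p) with K_p=1800/323 → 1292/2123.
  • 4t: a type-0 system cannot track it, e_ss → ∞.
The unbounded component dominates.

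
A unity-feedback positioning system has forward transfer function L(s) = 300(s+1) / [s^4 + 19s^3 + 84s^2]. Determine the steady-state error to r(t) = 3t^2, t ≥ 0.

The denominator has no term below 84s^2 — 2 poles at s=0, type 2.
K_a = lim_{s→0} s^2·L(s) = 300·1 / 84 = 25/7.
r(t) = 3t^2 gives R(s) = 6/s^3.
e_ss = 6/K_a = 6/(25/7) = 1.68.

1.68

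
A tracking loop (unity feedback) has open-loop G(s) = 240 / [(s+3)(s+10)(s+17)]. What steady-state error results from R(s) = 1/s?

G(s) has no factors of s in the denominator, so the system is type 0.
K_p = lim_{s→0} G(s) = 240 / (3·10·17) = 8/17.
e_ss = 1/(1 + K_p) = 1/(25/17) = 0.68.

0.68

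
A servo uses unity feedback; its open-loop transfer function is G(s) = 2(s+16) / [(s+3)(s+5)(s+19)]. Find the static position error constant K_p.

32/285

G(s) has no factors of s in the denominator, so the system is type 0.
K_p = lim_{s→0} G(s) = 2·16 / (3·5·19) = 32/285.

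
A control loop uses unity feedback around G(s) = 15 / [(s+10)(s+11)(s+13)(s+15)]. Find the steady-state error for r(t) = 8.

11440/1431

The open loop has no poles at the origin → type 0 system.
K_p = lim_{s→0} G(s) = 15 / (10·11·13·15) = 1/1430.
e_ss = 8/(1 + K_p) = 8/(1431/1430) = 11440/1431.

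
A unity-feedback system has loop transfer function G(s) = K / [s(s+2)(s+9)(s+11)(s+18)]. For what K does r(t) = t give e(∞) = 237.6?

One free integrator in G(s): this is a type 1 system.
K_v = lim_{s→0} s·G(s) = K / (2·9·11·18) = (1/3564)·K.
e_ss = 1/K_v = 237.6 ⇒ K_v = 5/1188 ⇒ K = (5/1188)/(1/3564) = 15.

15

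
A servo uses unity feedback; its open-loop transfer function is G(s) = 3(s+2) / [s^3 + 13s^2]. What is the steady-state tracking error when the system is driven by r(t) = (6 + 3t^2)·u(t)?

Lowest-order denominator term is 13s^2, so the open loop has 2 poles at the origin → type 2 system. By superposition:
  • 6: tracked with zero error.
  • 3t^2: e_ss = 6/K_a with K_a=6/13 → 13.
Total e_ss = 13.

13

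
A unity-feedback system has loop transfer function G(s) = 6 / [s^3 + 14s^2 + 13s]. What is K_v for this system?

6/13

The denominator has no term below 13s — 1 pole at s=0, type 1.
K_v = lim_{s→0} s·G(s) = 6 / 13 = 6/13.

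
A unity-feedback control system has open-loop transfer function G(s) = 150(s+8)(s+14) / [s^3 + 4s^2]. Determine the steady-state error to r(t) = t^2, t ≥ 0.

1/2100

The denominator has no term below 4s^2 — 2 poles at s=0, type 2.
K_a = lim_{s→0} s^2·G(s) = 150·8·14 / 4 = 4200.
r(t) = t^2 gives R(s) = 2/s^3.
e_ss = 2/K_a = 2/4200 = 1/2100.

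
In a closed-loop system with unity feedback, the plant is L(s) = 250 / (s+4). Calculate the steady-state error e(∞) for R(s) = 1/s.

System type = 0 (no poles at s=0).
K_p = lim_{s→0} L(s) = 250 / (4) = 62.5.
e_ss = 1/(1 + K_p) = 1/63.5 = 2/127.

2/127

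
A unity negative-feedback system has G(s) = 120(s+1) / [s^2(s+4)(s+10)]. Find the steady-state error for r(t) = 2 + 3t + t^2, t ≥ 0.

The open loop has two poles at the origin → type 2 system. Treating each term separately:
  • 2: tracked with zero error.
  • 3t: tracked with zero error.
  • t^2: e_ss = 2/K_a with K_a=3 → 2/3.
Total e_ss = 2/3.

2/3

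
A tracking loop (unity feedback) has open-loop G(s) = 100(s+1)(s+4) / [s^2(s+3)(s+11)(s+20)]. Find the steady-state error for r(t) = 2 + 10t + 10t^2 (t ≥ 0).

G(s) has two factors of s in the denominator, so the system is type 2. Taking each input component in turn:
  • 2: tracked with zero error.
  • 10t: tracked with zero error.
  • 10t^2: e_ss = 20/K_a with K_a=20/33 → 33.
Total e_ss = 33.

33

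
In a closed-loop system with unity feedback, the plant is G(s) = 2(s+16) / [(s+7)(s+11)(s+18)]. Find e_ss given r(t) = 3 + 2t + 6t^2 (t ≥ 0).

No free integrators in G(s): this is a type 0 system. Taking each input component in turn:
  • 3: e_ss = 3/(1+K_p) with K_p=16/693 → 2079/709.
  • 2t: a type-0 system cannot track it, e_ss → ∞.
  • 6t^2: a type-0 system cannot track it, e_ss → ∞.
The unbounded component dominates.

infinity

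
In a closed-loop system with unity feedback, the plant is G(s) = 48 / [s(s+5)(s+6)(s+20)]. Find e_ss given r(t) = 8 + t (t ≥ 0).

12.5

The open loop has one pole at the origin → type 1 system. Treating each term separately:
  • 8: tracked with zero error.
  • t: e_ss = 1/K_v with K_v=0.08 → 12.5.
Total e_ss = 12.5.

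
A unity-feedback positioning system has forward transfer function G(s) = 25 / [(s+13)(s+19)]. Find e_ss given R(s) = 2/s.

247/136

The open loop has no poles at the origin → type 0 system.
K_p = lim_{s→0} G(s) = 25 / (13·19) = 25/247.
e_ss = 2/(1 + K_p) = 2/(272/247) = 247/136.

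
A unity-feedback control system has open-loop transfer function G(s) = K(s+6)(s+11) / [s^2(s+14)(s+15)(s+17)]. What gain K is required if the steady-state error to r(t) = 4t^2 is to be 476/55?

Two free integrators in G(s): this is a type 2 system.
K_a = lim_{s→0} s^2·G(s) = K·6·11 / (14·15·17) = (11/595)·K.
e_ss = 8/K_a = 476/55 ⇒ K_a = 110/119 ⇒ K = (110/119)/(11/595) = 50.

50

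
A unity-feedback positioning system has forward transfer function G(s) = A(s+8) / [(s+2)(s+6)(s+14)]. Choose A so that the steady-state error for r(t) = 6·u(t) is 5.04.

4

System type = 0 (no poles at s=0).
K_p = lim_{s→0} G(s) = A·8 / (2·6·14) = (1/21)·A.
e_ss = 6/(1 + K_p) = 5.04 ⇒ 1 + (1/21)·A = 25/21 ⇒ A = 4.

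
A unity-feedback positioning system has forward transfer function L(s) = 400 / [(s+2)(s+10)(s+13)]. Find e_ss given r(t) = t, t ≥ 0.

System type = 0 (no poles at s=0).
K_v = lim_{s→0} s·L(s) = 0; the steady-state error to this ramp input grows without bound.

infinity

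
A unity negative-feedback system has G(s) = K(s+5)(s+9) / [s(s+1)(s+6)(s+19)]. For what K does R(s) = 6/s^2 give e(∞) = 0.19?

G(s) has one factor of s in the denominator, so the system is type 1.
K_v = lim_{s→0} s·G(s) = K·5·9 / (1·6·19) = (15/38)·K.
e_ss = 6/K_v = 0.19 ⇒ K_v = 600/19 ⇒ K = (600/19)/(15/38) = 80.

80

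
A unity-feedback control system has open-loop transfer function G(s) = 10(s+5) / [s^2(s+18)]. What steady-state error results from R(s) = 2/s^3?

System type = 2 (two poles at s=0).
K_a = lim_{s→0} s^2·G(s) = 10·5 / (18) = 25/9.
r(t) = t^2 gives R(s) = 2/s^3.
e_ss = 2/K_a = 2/(25/9) = 0.72.

0.72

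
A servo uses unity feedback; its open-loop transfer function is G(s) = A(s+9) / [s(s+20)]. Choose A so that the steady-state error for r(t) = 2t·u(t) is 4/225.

System type = 1 (one pole at s=0).
K_v = lim_{s→0} s·G(s) = A·9 / (20) = 0.45·A.
e_ss = 2/K_v = 4/225 ⇒ K_v = 112.5 ⇒ A = 112.5/0.45 = 250.

250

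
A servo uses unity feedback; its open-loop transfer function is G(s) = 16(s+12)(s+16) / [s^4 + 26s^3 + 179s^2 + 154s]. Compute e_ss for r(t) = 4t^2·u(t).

infinity

Lowest-order denominator term is 154s, so the open loop has 1 pole at the origin → type 1 system.
K_a = lim_{s→0} s^2·G(s) = 0; the steady-state error to this parabolic input grows without bound.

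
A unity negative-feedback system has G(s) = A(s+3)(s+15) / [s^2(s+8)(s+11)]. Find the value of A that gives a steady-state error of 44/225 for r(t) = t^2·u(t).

G(s) has two factors of s in the denominator, so the system is type 2.
K_a = lim_{s→0} s^2·G(s) = A·3·15 / (8·11) = (45/88)·A.
e_ss = 2/K_a = 44/225 ⇒ K_a = 225/22 ⇒ A = (225/22)/(45/88) = 20.

20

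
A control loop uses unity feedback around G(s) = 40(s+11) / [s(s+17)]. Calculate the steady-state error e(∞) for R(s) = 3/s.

System type = 1 (one pole at s=0).
K_p = ∞ for a type-1 system; e_ss to a step is zero.

0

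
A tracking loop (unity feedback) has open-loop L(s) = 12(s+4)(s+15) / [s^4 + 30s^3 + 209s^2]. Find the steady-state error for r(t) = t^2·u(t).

209/360

Lowest-order denominator term is 209s^2, so the open loop has 2 poles at the origin → type 2 system.
K_a = lim_{s→0} s^2·L(s) = 12·4·15 / 209 = 720/209.
r(t) = t^2 gives R(s) = 2/s^3.
e_ss = 2/K_a = 2/(720/209) = 209/360.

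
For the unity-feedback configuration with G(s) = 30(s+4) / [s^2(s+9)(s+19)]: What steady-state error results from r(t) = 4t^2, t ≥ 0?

11.4

Two free integrators in G(s): this is a type 2 system.
K_a = lim_{s→0} s^2·G(s) = 30·4 / (9·19) = 40/57.
r(t) = 4t^2 gives R(s) = 8/s^3.
e_ss = 8/K_a = 8/(40/57) = 11.4.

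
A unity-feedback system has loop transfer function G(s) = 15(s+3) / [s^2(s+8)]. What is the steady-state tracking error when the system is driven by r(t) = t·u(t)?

0

System type = 2 (two poles at s=0).
A type-2 system has K_v = ∞, so it tracks a ramp input with zero steady-state error.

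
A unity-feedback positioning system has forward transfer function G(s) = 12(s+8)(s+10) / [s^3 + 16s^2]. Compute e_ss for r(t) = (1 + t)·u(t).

Factoring s^2 from the denominator leaves a polynomial with constant term 16, so the system is type 2. Taking each input component in turn:
  • 1: tracked with zero error.
  • t: tracked with zero error.
Total e_ss = 0.

0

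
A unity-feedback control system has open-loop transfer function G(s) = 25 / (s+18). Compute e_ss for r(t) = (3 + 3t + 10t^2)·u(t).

The open loop has no poles at the origin → type 0 system. By superposition:
  • 3: e_ss = 3/(1+K_p) with K_p=25/18 → 54/43.
  • 3t: a type-0 system cannot track it, e_ss → ∞.
  • 10t^2: a type-0 system cannot track it, e_ss → ∞.
The unbounded component dominates.

infinity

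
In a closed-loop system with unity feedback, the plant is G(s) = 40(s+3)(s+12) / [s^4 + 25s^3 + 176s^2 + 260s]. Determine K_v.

Lowest-order denominator term is 260s, so the open loop has 1 pole at the origin → type 1 system.
K_v = lim_{s→0} s·G(s) = 40·3·12 / 260 = 72/13.

72/13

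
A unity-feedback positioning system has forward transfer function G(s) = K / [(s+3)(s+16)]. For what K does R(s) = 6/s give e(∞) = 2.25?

80

No free integrators in G(s): this is a type 0 system.
K_p = lim_{s→0} G(s) = K / (3·16) = (1/48)·K.
e_ss = 6/(1 + K_p) = 2.25 ⇒ 1 + (1/48)·K = 8/3 ⇒ K = 80.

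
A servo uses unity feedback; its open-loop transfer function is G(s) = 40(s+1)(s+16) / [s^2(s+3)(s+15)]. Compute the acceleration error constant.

128/9

G(s) has two factors of s in the denominator, so the system is type 2.
K_a = lim_{s→0} s^2·G(s) = 40·1·16 / (3·15) = 128/9.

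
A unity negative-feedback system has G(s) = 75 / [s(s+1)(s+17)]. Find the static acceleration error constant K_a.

0

The open loop has one pole at the origin → type 1 system.
K_a = lim_{s→0} s^2·G(s) = 0 (the extra factor of s kills the finite limit).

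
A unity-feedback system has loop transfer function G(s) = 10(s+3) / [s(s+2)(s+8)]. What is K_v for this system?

1.875

The open loop has one pole at the origin → type 1 system.
K_v = lim_{s→0} s·G(s) = 10·3 / (2·8) = 1.875.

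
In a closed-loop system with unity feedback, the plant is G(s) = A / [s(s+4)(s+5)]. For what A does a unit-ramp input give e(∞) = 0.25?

80

System type = 1 (one pole at s=0).
K_v = lim_{s→0} s·G(s) = A / (4·5) = 0.05·A.
e_ss = 1/K_v = 0.25 ⇒ K_v = 4 ⇒ A = 4/0.05 = 80.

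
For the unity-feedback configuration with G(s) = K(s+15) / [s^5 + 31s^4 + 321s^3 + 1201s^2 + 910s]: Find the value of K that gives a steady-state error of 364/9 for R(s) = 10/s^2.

The denominator has no term below 910s — 1 pole at s=0, type 1.
K_v = lim_{s→0} s·G(s) = K·15 / 910 = (3/182)·K.
e_ss = 10/K_v = 364/9 ⇒ K_v = 45/182 ⇒ K = (45/182)/(3/182) = 15.

15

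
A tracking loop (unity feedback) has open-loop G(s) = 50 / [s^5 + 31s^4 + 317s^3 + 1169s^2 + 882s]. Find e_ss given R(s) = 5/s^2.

88.2

Factoring s from the denominator leaves a polynomial with constant term 882, so the system is type 1.
K_v = lim_{s→0} s·G(s) = 50 / 882 = 25/441.
e_ss = 5/K_v = 5/(25/441) = 88.2.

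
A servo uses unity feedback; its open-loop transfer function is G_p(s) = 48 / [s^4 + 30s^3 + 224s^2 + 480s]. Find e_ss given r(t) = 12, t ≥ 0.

Factoring s from the denominator leaves a polynomial with constant term 480, so the system is type 1.
A type-1 system has K_p = ∞, so it tracks a step input with zero steady-state error.

0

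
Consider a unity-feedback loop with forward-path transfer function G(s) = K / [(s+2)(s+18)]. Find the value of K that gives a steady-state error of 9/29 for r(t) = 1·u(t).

80

The open loop has no poles at the origin → type 0 system.
K_p = lim_{s→0} G(s) = K / (2·18) = (1/36)·K.
e_ss = 1/(1 + K_p) = 9/29 ⇒ 1 + (1/36)·K = 29/9 ⇒ K = 80.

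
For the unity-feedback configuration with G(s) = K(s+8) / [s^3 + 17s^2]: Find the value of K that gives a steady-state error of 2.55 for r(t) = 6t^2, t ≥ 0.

10

Factoring s^2 from the denominator leaves a polynomial with constant term 17, so the system is type 2.
K_a = lim_{s→0} s^2·G(s) = K·8 / 17 = (8/17)·K.
e_ss = 12/K_a = 2.55 ⇒ K_a = 80/17 ⇒ K = (80/17)/(8/17) = 10.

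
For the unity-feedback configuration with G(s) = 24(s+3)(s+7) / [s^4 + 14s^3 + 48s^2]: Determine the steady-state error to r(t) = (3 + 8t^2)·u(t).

32/21

Lowest-order denominator term is 48s^2, so the open loop has 2 poles at the origin → type 2 system. Taking each input component in turn:
  • 3: tracked with zero error.
  • 8t^2: e_ss = 16/K_a with K_a=10.5 → 32/21.
Total e_ss = 32/21.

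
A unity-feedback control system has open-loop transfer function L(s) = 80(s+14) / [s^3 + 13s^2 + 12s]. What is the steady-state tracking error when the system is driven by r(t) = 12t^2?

infinity

Lowest-order denominator term is 12s, so the open loop has 1 pole at the origin → type 1 system.
K_a = lim_{s→0} s^2·L(s) = 0; the steady-state error to this parabolic input grows without bound.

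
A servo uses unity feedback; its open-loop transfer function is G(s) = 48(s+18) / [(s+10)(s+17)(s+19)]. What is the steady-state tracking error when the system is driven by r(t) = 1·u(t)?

1615/2047

System type = 0 (no poles at s=0).
K_p = lim_{s→0} G(s) = 48·18 / (10·17·19) = 432/1615.
e_ss = 1/(1 + K_p) = 1/(2047/1615) = 1615/2047.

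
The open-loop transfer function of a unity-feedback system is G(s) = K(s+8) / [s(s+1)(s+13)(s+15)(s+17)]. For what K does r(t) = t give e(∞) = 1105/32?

The open loop has one pole at the origin → type 1 system.
K_v = lim_{s→0} s·G(s) = K·8 / (1·13·15·17) = (8/3315)·K.
e_ss = 1/K_v = 1105/32 ⇒ K_v = 32/1105 ⇒ K = (32/1105)/(8/3315) = 12.

12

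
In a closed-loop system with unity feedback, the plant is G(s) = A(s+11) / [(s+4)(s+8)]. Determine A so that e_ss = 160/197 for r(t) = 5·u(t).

15

The open loop has no poles at the origin → type 0 system.
K_p = lim_{s→0} G(s) = A·11 / (4·8) = (11/32)·A.
e_ss = 5/(1 + K_p) = 160/197 ⇒ 1 + (11/32)·A = 197/32 ⇒ A = 15.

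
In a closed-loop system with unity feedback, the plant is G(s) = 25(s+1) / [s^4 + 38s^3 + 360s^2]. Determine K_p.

infinity

K_p = lim_{s→0} G(s); with 2 poles at the origin the limit diverges, so K_p = ∞.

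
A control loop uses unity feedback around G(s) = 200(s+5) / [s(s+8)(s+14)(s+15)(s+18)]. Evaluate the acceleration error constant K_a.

System type = 1 (one pole at s=0).
K_a = lim_{s→0} s^2·G(s) = 0 (the extra factor of s kills the finite limit).

0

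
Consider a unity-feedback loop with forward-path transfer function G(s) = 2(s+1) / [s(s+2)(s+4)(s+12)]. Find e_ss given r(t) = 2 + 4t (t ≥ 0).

The open loop has one pole at the origin → type 1 system. Treating each term separately:
  • 2: tracked with zero error.
  • 4t: e_ss = 4/K_v with K_v=1/48 → 192.
Total e_ss = 192.

192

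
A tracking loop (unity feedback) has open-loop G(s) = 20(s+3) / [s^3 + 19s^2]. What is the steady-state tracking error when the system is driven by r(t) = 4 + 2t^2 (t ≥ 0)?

The denominator has no term below 19s^2 — 2 poles at s=0, type 2. By superposition:
  • 4: tracked with zero error.
  • 2t^2: e_ss = 4/K_a with K_a=60/19 → 19/15.
Total e_ss = 19/15.

19/15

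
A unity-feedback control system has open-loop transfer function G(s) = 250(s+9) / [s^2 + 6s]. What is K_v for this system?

375

Factoring s from the denominator leaves a polynomial with constant term 6, so the system is type 1.
K_v = lim_{s→0} s·G(s) = 250·9 / 6 = 375.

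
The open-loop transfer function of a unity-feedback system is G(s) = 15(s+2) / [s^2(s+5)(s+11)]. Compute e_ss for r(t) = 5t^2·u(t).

G(s) has two factors of s in the denominator, so the system is type 2.
K_a = lim_{s→0} s^2·G(s) = 15·2 / (5·11) = 6/11.
r(t) = 5t^2 gives R(s) = 10/s^3.
e_ss = 10/K_a = 10/(6/11) = 55/3.

55/3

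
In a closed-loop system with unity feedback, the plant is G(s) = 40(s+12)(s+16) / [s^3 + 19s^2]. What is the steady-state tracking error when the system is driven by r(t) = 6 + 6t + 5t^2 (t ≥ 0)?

Factoring s^2 from the denominator leaves a polynomial with constant term 19, so the system is type 2. Treating each term separately:
  • 6: tracked with zero error.
  • 6t: tracked with zero error.
  • 5t^2: e_ss = 10/K_a with K_a=7680/19 → 19/768.
Total e_ss = 19/768.

19/768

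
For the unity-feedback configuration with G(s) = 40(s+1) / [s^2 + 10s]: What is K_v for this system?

4

The denominator has no term below 10s — 1 pole at s=0, type 1.
K_v = lim_{s→0} s·G(s) = 40·1 / 10 = 4.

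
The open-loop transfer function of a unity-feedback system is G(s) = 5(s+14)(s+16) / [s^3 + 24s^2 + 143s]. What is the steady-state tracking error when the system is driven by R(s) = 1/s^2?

Lowest-order denominator term is 143s, so the open loop has 1 pole at the origin → type 1 system.
K_v = lim_{s→0} s·G(s) = 5·14·16 / 143 = 1120/143.
e_ss = 1/K_v = 1/(1120/143) = 143/1120.

143/1120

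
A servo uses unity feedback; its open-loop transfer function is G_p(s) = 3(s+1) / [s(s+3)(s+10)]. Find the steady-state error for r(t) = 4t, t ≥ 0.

40

One free integrator in G_p(s): this is a type 1 system.
K_v = lim_{s→0} s·G_p(s) = 3·1 / (3·10) = 0.1.
e_ss = 4/K_v = 4/0.1 = 40.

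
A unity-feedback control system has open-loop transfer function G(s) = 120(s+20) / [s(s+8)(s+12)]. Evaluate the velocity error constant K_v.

25

The open loop has one pole at the origin → type 1 system.
K_v = lim_{s→0} s·G(s) = 120·20 / (8·12) = 25.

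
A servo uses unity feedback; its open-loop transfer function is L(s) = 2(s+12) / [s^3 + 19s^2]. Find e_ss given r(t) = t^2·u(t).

The denominator has no term below 19s^2 — 2 poles at s=0, type 2.
K_a = lim_{s→0} s^2·L(s) = 2·12 / 19 = 24/19.
r(t) = t^2 gives R(s) = 2/s^3.
e_ss = 2/K_a = 2/(24/19) = 19/12.

19/12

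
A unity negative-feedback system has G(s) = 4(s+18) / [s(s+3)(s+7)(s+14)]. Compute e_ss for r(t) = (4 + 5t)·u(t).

The open loop has one pole at the origin → type 1 system. By superposition:
  • 4: tracked with zero error.
  • 5t: e_ss = 5/K_v with K_v=12/49 → 245/12.
Total e_ss = 245/12.

245/12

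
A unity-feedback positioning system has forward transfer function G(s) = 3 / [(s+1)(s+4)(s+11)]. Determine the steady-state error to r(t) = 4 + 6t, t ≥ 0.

infinity

System type = 0 (no poles at s=0). By superposition:
  • 4: e_ss = 4/(1+K_p) with K_p=3/44 → 176/47.
  • 6t: a type-0 system cannot track it, e_ss → ∞.
The unbounded component dominates.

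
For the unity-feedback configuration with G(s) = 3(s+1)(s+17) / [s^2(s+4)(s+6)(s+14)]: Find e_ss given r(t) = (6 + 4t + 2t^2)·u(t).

448/17

Two free integrators in G(s): this is a type 2 system. By superposition:
  • 6: tracked with zero error.
  • 4t: tracked with zero error.
  • 2t^2: e_ss = 4/K_a with K_a=17/112 → 448/17.
Total e_ss = 448/17.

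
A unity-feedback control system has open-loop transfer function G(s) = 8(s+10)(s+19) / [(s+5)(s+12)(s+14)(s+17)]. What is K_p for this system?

38/357

No free integrators in G(s): this is a type 0 system.
K_p = lim_{s→0} G(s) = 8·10·19 / (5·12·14·17) = 38/357.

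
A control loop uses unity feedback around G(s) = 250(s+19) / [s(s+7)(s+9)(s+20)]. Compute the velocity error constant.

The open loop has one pole at the origin → type 1 system.
K_v = lim_{s→0} s·G(s) = 250·19 / (7·9·20) = 475/126.

475/126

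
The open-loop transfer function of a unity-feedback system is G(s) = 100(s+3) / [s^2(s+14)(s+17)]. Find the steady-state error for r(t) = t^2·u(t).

System type = 2 (two poles at s=0).
K_a = lim_{s→0} s^2·G(s) = 100·3 / (14·17) = 150/119.
r(t) = t^2 gives R(s) = 2/s^3.
e_ss = 2/K_a = 2/(150/119) = 119/75.

119/75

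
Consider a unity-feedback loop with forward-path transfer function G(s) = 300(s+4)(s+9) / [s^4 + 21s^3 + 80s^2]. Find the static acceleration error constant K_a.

135

The denominator has no term below 80s^2 — 2 poles at s=0, type 2.
K_a = lim_{s→0} s^2·G(s) = 300·4·9 / 80 = 135.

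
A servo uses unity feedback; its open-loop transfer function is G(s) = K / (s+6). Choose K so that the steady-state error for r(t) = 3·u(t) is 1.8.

4

No free integrators in G(s): this is a type 0 system.
K_p = lim_{s→0} G(s) = K / (6) = (1/6)·K.
e_ss = 3/(1 + K_p) = 1.8 ⇒ 1 + (1/6)·K = 5/3 ⇒ K = 4.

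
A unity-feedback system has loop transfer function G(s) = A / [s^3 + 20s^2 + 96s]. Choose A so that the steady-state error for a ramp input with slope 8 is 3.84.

Lowest-order denominator term is 96s, so the open loop has 1 pole at the origin → type 1 system.
K_v = lim_{s→0} s·G(s) = A / 96 = (1/96)·A.
e_ss = 8/K_v = 3.84 ⇒ K_v = 25/12 ⇒ A = (25/12)/(1/96) = 200.

200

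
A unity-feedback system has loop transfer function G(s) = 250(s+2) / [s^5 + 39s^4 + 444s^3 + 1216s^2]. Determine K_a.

125/304

Factoring s^2 from the denominator leaves a polynomial with constant term 1216, so the system is type 2.
K_a = lim_{s→0} s^2·G(s) = 250·2 / 1216 = 125/304.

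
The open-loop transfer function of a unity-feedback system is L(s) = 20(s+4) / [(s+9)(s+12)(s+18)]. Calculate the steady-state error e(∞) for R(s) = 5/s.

1215/253

System type = 0 (no poles at s=0).
K_p = lim_{s→0} L(s) = 20·4 / (9·12·18) = 10/243.
e_ss = 5/(1 + K_p) = 5/(253/243) = 1215/253.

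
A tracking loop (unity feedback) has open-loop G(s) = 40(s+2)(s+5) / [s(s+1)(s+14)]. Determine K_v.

200/7

System type = 1 (one pole at s=0).
K_v = lim_{s→0} s·G(s) = 40·2·5 / (1·14) = 200/7.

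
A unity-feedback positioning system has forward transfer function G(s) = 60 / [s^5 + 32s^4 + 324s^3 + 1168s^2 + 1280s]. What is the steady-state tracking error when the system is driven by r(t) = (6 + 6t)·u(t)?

128

The denominator has no term below 1280s — 1 pole at s=0, type 1. Taking each input component in turn:
  • 6: tracked with zero error.
  • 6t: e_ss = 6/K_v with K_v=3/64 → 128.
Total e_ss = 128.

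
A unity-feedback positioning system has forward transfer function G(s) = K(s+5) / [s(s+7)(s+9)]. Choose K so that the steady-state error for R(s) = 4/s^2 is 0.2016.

G(s) has one factor of s in the denominator, so the system is type 1.
K_v = lim_{s→0} s·G(s) = K·5 / (7·9) = (5/63)·K.
e_ss = 4/K_v = 0.2016 ⇒ K_v = 1250/63 ⇒ K = (1250/63)/(5/63) = 250.

250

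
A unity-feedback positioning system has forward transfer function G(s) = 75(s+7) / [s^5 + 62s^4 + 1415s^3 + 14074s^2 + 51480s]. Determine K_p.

infinity

K_p = lim_{s→0} G(s); with 1 pole at the origin the limit diverges, so K_p = ∞.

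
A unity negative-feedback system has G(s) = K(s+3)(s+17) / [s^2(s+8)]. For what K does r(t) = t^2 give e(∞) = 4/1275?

100

System type = 2 (two poles at s=0).
K_a = lim_{s→0} s^2·G(s) = K·3·17 / (8) = 6.375·K.
e_ss = 2/K_a = 4/1275 ⇒ K_a = 637.5 ⇒ K = 637.5/6.375 = 100.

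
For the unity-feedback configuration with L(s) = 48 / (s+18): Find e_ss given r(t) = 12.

36/11

System type = 0 (no poles at s=0).
K_p = lim_{s→0} L(s) = 48 / (18) = 8/3.
e_ss = 12/(1 + K_p) = 12/(11/3) = 36/11.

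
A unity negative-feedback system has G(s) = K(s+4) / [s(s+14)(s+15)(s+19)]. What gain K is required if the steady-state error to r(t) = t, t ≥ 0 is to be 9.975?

100

G(s) has one factor of s in the denominator, so the system is type 1.
K_v = lim_{s→0} s·G(s) = K·4 / (14·15·19) = (2/1995)·K.
e_ss = 1/K_v = 9.975 ⇒ K_v = 40/399 ⇒ K = (40/399)/(2/1995) = 100.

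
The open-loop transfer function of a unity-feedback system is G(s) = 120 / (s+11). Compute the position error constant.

No free integrators in G(s): this is a type 0 system.
K_p = lim_{s→0} G(s) = 120 / (11) = 120/11.

120/11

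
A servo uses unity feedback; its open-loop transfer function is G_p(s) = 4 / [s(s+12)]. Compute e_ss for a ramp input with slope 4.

System type = 1 (one pole at s=0).
K_v = lim_{s→0} s·G_p(s) = 4 / (12) = 1/3.
e_ss = 4/K_v = 4/(1/3) = 12.

12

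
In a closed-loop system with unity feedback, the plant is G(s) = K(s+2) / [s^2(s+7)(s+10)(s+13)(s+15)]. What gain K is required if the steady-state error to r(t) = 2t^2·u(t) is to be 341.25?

System type = 2 (two poles at s=0).
K_a = lim_{s→0} s^2·G(s) = K·2 / (7·10·13·15) = (1/6825)·K.
e_ss = 4/K_a = 341.25 ⇒ K_a = 16/1365 ⇒ K = (16/1365)/(1/6825) = 80.

80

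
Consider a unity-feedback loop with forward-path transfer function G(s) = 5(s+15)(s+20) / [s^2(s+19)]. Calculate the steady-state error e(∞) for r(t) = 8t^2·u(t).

System type = 2 (two poles at s=0).
K_a = lim_{s→0} s^2·G(s) = 5·15·20 / (19) = 1500/19.
r(t) = 8t^2 gives R(s) = 16/s^3.
e_ss = 16/K_a = 16/(1500/19) = 76/375.

76/375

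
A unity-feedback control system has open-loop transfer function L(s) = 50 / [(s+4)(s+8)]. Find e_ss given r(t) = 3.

The open loop has no poles at the origin → type 0 system.
K_p = lim_{s→0} L(s) = 50 / (4·8) = 1.5625.
e_ss = 3/(1 + K_p) = 3/2.5625 = 48/41.

48/41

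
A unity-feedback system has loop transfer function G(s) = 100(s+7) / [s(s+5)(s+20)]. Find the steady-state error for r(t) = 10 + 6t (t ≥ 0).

The open loop has one pole at the origin → type 1 system. Treating each term separately:
  • 10: tracked with zero error.
  • 6t: e_ss = 6/K_v with K_v=7 → 6/7.
Total e_ss = 6/7.

6/7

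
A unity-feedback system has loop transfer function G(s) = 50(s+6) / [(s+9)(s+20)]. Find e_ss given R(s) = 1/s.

0.375

The open loop has no poles at the origin → type 0 system.
K_p = lim_{s→0} G(s) = 50·6 / (9·20) = 5/3.
e_ss = 1/(1 + K_p) = 1/(8/3) = 0.375.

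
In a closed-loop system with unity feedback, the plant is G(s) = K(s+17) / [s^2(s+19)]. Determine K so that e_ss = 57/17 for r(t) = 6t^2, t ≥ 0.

4

The open loop has two poles at the origin → type 2 system.
K_a = lim_{s→0} s^2·G(s) = K·17 / (19) = (17/19)·K.
e_ss = 12/K_a = 57/17 ⇒ K_a = 68/19 ⇒ K = (68/19)/(17/19) = 4.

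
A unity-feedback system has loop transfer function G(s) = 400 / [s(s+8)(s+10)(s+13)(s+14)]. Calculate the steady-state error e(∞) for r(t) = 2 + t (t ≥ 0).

36.4

G(s) has one factor of s in the denominator, so the system is type 1. Treating each term separately:
  • 2: tracked with zero error.
  • t: e_ss = 1/K_v with K_v=5/182 → 36.4.
Total e_ss = 36.4.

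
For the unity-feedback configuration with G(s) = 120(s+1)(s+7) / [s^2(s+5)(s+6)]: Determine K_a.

The open loop has two poles at the origin → type 2 system.
K_a = lim_{s→0} s^2·G(s) = 120·1·7 / (5·6) = 28.

28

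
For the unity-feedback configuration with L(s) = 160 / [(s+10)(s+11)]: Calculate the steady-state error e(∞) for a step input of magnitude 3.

L(s) has no factors of s in the denominator, so the system is type 0.
K_p = lim_{s→0} L(s) = 160 / (10·11) = 16/11.
e_ss = 3/(1 + K_p) = 3/(27/11) = 11/9.

11/9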